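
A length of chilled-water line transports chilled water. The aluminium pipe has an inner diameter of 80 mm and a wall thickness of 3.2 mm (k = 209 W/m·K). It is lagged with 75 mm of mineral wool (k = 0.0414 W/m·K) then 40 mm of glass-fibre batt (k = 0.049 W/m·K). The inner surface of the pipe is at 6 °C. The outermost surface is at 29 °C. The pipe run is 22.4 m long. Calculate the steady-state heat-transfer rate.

Q ≈ 107 W

For a radial system each layer contributes R = ln(r_out/r_in)/(2πkL); films add R = 1/(hA).
R_aluminium pipe wall = ln(43.2/40)/(2π×209×22.4) = 2.616×10^-6 K/W
R_mineral wool = ln(118.2/43.2)/(2π×0.0414×22.4) = 0.1727 K/W
R_glass-fibre batt = ln(158.2/118.2)/(2π×0.049×22.4) = 0.04227 K/W
R_total = 0.215 K/W
Q = ΔT/R_total = 23/0.215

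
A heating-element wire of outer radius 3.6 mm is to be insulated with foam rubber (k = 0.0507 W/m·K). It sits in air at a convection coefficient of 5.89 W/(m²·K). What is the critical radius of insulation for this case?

r_cr ≈ 8.61 mm

For a cylinder r_cr = k/h = 0.0507/5.89
r_cr = 8.61 mm; since the bare radius (3.6 mm) is below r_cr, adding a thin layer of insulation will *increase* heat loss.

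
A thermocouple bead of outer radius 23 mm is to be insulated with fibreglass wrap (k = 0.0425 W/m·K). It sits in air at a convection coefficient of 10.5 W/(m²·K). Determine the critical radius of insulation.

For a sphere r_cr = 2k/h = 2×0.0425/10.5
r_cr = 8.1 mm; since the bare radius (23 mm) is above r_cr, any added insulation will reduce heat loss.

r_cr ≈ 8.1 mm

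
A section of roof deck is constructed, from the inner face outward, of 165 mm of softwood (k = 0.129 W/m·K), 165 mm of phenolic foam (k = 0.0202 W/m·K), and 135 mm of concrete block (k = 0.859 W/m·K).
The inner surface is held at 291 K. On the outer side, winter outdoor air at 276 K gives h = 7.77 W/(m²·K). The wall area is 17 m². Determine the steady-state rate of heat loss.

Q ≈ 26.2 W

Thermal resistances in series:
R_softwood = L/(kA) = 0.165/(0.129×17) = 0.07524 K/W
R_phenolic foam = L/(kA) = 0.165/(0.0202×17) = 0.4805 K/W
R_concrete block = L/(kA) = 0.135/(0.859×17) = 0.009245 K/W
R_outer film = 1/(h_o·A) = 1/(7.77×17) = 0.007571 K/W
R_total = 0.5725 K/W
Q = ΔT / R_total = 15 / 0.5725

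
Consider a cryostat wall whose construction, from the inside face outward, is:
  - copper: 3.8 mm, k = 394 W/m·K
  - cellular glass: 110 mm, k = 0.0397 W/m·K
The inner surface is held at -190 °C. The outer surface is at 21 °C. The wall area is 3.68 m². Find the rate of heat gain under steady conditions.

Treating each layer as a thermal resistance in series:
R_copper = L/(kA) = 0.0038/(394×3.68) = 2.621×10^-6 K/W
R_cellular glass = L/(kA) = 0.11/(0.0397×3.68) = 0.7529 K/W
R_total = 0.7529 K/W
Q = ΔT / R_total = 211 / 0.7529

Q ≈ 280 W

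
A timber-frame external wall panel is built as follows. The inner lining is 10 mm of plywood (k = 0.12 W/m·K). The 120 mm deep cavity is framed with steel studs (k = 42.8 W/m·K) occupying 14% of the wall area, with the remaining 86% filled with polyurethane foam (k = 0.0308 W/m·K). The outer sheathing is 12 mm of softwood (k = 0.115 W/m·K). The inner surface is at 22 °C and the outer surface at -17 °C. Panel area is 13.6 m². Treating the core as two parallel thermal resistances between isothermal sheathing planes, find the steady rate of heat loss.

Q ≈ 2550 W

Sheathing layers in series; stud and cavity paths in parallel between them.
R_inner = 0.01/(0.12×13.6) = 0.006127 K/W
R_stud  = 0.12/(42.8×0.14×13.6) = 0.001473 K/W
R_cav   = 0.12/(0.0308×0.86×13.6) = 0.3331 K/W
1/R_core = 1/R_stud + 1/R_cav → R_core = 0.001466 K/W
R_outer = 0.012/(0.115×13.6) = 0.007673 K/W
R_total = 0.01527 K/W
Q = ΔT/R_total = 39/0.01527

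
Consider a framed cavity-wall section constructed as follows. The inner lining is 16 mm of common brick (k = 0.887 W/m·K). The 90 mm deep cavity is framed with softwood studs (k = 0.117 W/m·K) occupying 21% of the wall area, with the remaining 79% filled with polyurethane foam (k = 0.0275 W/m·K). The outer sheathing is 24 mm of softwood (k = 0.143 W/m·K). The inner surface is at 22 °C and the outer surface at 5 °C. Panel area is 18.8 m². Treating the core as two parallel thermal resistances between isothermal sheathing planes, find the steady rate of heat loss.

Sheathing layers in series; stud and cavity paths in parallel between them.
R_inner = 0.016/(0.887×18.8) = 9.595×10^-4 K/W
R_stud  = 0.09/(0.117×0.21×18.8) = 0.1948 K/W
R_cav   = 0.09/(0.0275×0.79×18.8) = 0.2204 K/W
1/R_core = 1/R_stud + 1/R_cav → R_core = 0.1034 K/W
R_outer = 0.024/(0.143×18.8) = 0.008927 K/W
R_total = 0.1133 K/W
Q = ΔT/R_total = 17/0.1133

Q ≈ 150 W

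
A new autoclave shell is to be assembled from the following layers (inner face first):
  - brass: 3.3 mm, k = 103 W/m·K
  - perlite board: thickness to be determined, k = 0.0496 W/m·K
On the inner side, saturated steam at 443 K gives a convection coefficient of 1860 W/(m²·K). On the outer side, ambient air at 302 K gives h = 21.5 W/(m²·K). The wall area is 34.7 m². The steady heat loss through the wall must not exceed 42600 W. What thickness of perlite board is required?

L ≈ 3.36 mm

Series thermal resistances:
R_inner film = 1/(h_i·A) = 1/(1860×34.7) = 1.549×10^-5 K/W
R_brass = L/(kA) = 0.0033/(103×34.7) = 9.233×10^-7 K/W
R_outer film = 1/(h_o·A) = 1/(21.5×34.7) = 0.00134 K/W
Sum of the known resistances R_other = 0.001357 K/W
Required total resistance R_tot = ΔT/Q_allow = 141/42600 = 0.00331 K/W
R_perlite board = R_tot − R_other = 0.001953 K/W
L = R·k·A = 0.001953×0.0496×34.7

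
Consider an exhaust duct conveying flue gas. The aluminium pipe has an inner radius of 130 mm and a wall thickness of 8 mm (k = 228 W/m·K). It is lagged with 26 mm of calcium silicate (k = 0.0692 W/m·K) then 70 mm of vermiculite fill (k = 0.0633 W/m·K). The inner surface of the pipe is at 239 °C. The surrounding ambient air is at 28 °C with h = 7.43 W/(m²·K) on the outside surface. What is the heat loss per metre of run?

Radial resistances (cylindrical: R_cond = ln(r_o/r_i)/(2πkL), R_conv = 1/(h·2πrL)):
R_aluminium pipe wall = ln(138/130)/(2π×228×1) = 4.169×10^-5 K/W
R_calcium silicate = ln(164/138)/(2π×0.0692×1) = 0.397 K/W
R_vermiculite fill = ln(234/164)/(2π×0.0633×1) = 0.8937 K/W
R_outer film = 1/(h_o·2πr_oL) = 1/(7.43×2π×0.234×1) = 0.09154 K/W
R_total = 1.382 K/W
Q = ΔT/R_total = 211/1.382

q′ ≈ 153 W/m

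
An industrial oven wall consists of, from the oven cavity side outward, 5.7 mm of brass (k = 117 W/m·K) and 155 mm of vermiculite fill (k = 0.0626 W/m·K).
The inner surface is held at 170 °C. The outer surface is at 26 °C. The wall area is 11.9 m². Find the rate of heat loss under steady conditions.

Treating each layer as a thermal resistance in series:
R_brass = L/(kA) = 0.0057/(117×11.9) = 4.094×10^-6 K/W
R_vermiculite fill = L/(kA) = 0.155/(0.0626×11.9) = 0.2081 K/W
R_total = 0.2081 K/W
Q = ΔT / R_total = 144 / 0.2081

Q ≈ 692 W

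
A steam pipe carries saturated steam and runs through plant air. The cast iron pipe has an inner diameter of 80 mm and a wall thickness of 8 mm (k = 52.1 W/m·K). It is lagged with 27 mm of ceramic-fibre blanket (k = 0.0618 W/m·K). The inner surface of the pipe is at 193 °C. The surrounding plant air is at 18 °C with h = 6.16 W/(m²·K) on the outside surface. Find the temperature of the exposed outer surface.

T ≈ 58.3 °C

Cylindrical conduction, so R = ln(r₂/r₁)/(2πkL) per layer, in series:
R_cast iron pipe wall = ln(48/40)/(2π×52.1×1) = 5.57×10^-4 K/W
R_ceramic-fibre blanket = ln(75/48)/(2π×0.0618×1) = 1.149 K/W
R_outer film = 1/(h_o·2πr_oL) = 1/(6.16×2π×0.075×1) = 0.3445 K/W
R_total = 1.494 K/W
Q = ΔT/R_total = 175/1.494
Q = 117 W/m
T_interface = T_inner − Q·ΣR(inner→interface) = 193 − 117×1.15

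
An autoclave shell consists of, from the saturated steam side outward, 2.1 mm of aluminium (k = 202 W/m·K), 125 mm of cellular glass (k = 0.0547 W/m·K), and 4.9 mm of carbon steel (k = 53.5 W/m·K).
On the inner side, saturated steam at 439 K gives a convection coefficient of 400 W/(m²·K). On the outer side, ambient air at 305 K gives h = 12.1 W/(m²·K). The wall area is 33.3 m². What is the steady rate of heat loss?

Series thermal resistances:
R_inner film = 1/(h_i·A) = 1/(400×33.3) = 7.508×10^-5 K/W
R_aluminium = L/(kA) = 0.0021/(202×33.3) = 3.122×10^-7 K/W
R_cellular glass = L/(kA) = 0.125/(0.0547×33.3) = 0.06862 K/W
R_carbon steel = L/(kA) = 0.0049/(53.5×33.3) = 2.75×10^-6 K/W
R_outer film = 1/(h_o·A) = 1/(12.1×33.3) = 0.002482 K/W
R_total = 0.07118 K/W
Q = ΔT / R_total = 134 / 0.07118

Q ≈ 1880 W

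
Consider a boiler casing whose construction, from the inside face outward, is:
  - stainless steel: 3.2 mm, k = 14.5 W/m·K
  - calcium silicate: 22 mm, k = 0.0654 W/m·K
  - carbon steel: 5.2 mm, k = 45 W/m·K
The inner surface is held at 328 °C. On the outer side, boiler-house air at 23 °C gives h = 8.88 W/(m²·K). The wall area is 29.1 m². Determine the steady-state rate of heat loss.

Series thermal resistances:
R_stainless steel = L/(kA) = 0.0032/(14.5×29.1) = 7.584×10^-6 K/W
R_calcium silicate = L/(kA) = 0.022/(0.0654×29.1) = 0.01156 K/W
R_carbon steel = L/(kA) = 0.0052/(45×29.1) = 3.971×10^-6 K/W
R_outer film = 1/(h_o·A) = 1/(8.88×29.1) = 0.00387 K/W
R_total = 0.01544 K/W
Q = ΔT / R_total = 305 / 0.01544

Q ≈ 19800 W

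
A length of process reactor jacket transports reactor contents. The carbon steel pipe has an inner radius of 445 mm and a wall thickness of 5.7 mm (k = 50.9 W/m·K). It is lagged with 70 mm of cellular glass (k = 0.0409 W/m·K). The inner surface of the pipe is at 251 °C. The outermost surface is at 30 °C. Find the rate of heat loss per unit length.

Cylindrical conduction, so R = ln(r₂/r₁)/(2πkL) per layer, in series:
R_carbon steel pipe wall = ln(450.7/445)/(2π×50.9×1) = 3.98×10^-5 K/W
R_cellular glass = ln(520.7/450.7)/(2π×0.0409×1) = 0.5618 K/W
R_total = 0.5618 K/W
Q = ΔT/R_total = 221/0.5618

q′ ≈ 393 W/m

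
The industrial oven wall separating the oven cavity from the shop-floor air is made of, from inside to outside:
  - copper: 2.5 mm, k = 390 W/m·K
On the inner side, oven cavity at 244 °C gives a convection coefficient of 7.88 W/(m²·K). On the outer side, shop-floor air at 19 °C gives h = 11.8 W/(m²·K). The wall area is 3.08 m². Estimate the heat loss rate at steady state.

Q ≈ 3270 W

Thermal resistances in series:
R_inner film = 1/(h_i·A) = 1/(7.88×3.08) = 0.0412 K/W
R_copper = L/(kA) = 0.0025/(390×3.08) = 2.081×10^-6 K/W
R_outer film = 1/(h_o·A) = 1/(11.8×3.08) = 0.02751 K/W
R_total = 0.06872 K/W
Q = ΔT / R_total = 225 / 0.06872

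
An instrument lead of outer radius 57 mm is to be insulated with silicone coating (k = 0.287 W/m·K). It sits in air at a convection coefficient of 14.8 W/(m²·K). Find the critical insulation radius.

r_cr ≈ 19.4 mm

For a cylinder r_cr = k/h = 0.287/14.8
r_cr = 19.4 mm; since the bare radius (57 mm) is above r_cr, any added insulation will reduce heat loss.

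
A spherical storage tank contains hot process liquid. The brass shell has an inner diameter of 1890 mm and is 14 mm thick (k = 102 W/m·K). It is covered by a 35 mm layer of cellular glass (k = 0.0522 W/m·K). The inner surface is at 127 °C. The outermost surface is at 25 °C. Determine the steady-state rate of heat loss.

Spherical conduction: R = (1/r_in − 1/r_out)/(4πk) per layer; series-sum.
R_brass shell = (1/0.945 − 1/0.959)/(4π×102) = 1.205×10^-5 K/W
R_cellular glass = (1/0.959 − 1/0.994)/(4π×0.0522) = 0.05597 K/W
R_total = 0.05599 K/W
Q = ΔT/R_total = 102/0.05599

Q ≈ 1820 W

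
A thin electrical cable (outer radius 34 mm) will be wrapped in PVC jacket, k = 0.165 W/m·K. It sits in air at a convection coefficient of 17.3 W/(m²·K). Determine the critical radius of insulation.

For a cylinder r_cr = k/h = 0.165/17.3
r_cr = 9.54 mm; since the bare radius (34 mm) is above r_cr, any added insulation will reduce heat loss.

r_cr ≈ 9.54 mm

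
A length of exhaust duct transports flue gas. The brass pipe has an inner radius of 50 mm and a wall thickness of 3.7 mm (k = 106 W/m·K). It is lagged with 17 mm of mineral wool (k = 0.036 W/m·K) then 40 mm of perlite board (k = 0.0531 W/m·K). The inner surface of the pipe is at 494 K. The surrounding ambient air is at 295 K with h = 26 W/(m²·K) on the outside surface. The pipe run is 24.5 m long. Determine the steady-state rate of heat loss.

Q ≈ 1860 W

Radial resistances (cylindrical: R_cond = ln(r_o/r_i)/(2πkL), R_conv = 1/(h·2πrL)):
R_brass pipe wall = ln(53.7/50)/(2π×106×24.5) = 4.375×10^-6 K/W
R_mineral wool = ln(70.7/53.7)/(2π×0.036×24.5) = 0.04963 K/W
R_perlite board = ln(110.7/70.7)/(2π×0.0531×24.5) = 0.05485 K/W
R_outer film = 1/(h_o·2πr_oL) = 1/(26×2π×0.1107×24.5) = 0.002257 K/W
R_total = 0.1067 K/W
Q = ΔT/R_total = 199/0.1067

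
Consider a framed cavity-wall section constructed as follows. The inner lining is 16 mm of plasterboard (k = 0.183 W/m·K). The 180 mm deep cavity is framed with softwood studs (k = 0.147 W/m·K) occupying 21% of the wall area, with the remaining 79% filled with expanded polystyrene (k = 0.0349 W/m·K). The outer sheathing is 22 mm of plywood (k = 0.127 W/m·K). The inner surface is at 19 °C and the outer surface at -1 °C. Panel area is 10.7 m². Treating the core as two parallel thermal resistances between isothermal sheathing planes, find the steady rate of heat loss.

Sheathing layers in series; stud and cavity paths in parallel between them.
R_inner = 0.016/(0.183×10.7) = 0.008171 K/W
R_stud  = 0.18/(0.147×0.21×10.7) = 0.5449 K/W
R_cav   = 0.18/(0.0349×0.79×10.7) = 0.6101 K/W
1/R_core = 1/R_stud + 1/R_cav → R_core = 0.2879 K/W
R_outer = 0.022/(0.127×10.7) = 0.01619 K/W
R_total = 0.3122 K/W
Q = ΔT/R_total = 20/0.3122

Q ≈ 64.1 W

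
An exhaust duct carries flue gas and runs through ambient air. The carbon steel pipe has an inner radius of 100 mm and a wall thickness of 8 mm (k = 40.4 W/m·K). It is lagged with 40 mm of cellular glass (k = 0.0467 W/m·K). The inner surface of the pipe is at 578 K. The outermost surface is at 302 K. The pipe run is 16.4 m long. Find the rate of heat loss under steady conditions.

Q ≈ 4210 W

Per-layer cylindrical resistances, series-summed:
R_carbon steel pipe wall = ln(108/100)/(2π×40.4×16.4) = 1.849×10^-5 K/W
R_cellular glass = ln(148/108)/(2π×0.0467×16.4) = 0.06548 K/W
R_total = 0.06549 K/W
Q = ΔT/R_total = 276/0.06549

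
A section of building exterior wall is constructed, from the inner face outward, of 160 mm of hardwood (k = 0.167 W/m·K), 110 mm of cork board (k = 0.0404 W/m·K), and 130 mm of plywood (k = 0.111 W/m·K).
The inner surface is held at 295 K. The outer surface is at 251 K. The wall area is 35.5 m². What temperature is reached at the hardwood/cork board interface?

T ≈ 286 K

Model the wall as resistances in series:
R_hardwood = L/(kA) = 0.16/(0.167×35.5) = 0.02699 K/W
R_cork board = L/(kA) = 0.11/(0.0404×35.5) = 0.0767 K/W
R_plywood = L/(kA) = 0.13/(0.111×35.5) = 0.03299 K/W
R_total = 0.1367 K/W;  Q = ΔT/R_total = 44/0.1367 = 321.9 W
T_interface = T_inner − Q·ΣR(inner→interface) = 295 − 322×0.02699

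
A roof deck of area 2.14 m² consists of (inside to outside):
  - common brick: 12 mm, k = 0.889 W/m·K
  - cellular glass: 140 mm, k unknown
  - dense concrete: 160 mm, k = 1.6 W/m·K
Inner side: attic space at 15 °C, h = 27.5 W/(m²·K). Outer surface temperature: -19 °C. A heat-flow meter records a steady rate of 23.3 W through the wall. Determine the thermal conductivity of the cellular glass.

Model the wall as resistances in series:
R_inner film = 1/(h_i·A) = 1/(27.5×2.14) = 0.01699 K/W
R_common brick = L/(kA) = 0.012/(0.889×2.14) = 0.006308 K/W
R_dense concrete = L/(kA) = 0.16/(1.6×2.14) = 0.04673 K/W
Sum of known resistances R_other = 0.07003 K/W
Total R = ΔT/Q = 34/23.3 = 1.459 K/W
R_cellular glass = R_total − R_other = 1.389 K/W
k = L/(R·A) = 0.14/(1.389×2.14)

k ≈ 0.0471 W/(m·K)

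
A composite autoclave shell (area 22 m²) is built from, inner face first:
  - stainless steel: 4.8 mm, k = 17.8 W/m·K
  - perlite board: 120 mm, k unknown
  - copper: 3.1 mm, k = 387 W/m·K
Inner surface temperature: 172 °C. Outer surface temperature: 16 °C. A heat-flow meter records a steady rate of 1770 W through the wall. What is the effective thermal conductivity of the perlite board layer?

k ≈ 0.0619 W/(m·K)

Model the wall as resistances in series:
R_stainless steel = L/(kA) = 0.0048/(17.8×22) = 1.226×10^-5 K/W
R_copper = L/(kA) = 0.0031/(387×22) = 3.641×10^-7 K/W
Sum of known resistances R_other = 1.262×10^-5 K/W
Total R = ΔT/Q = 156/1770 = 0.08814 K/W
R_perlite board = R_total − R_other = 0.08812 K/W
k = L/(R·A) = 0.12/(0.08812×22)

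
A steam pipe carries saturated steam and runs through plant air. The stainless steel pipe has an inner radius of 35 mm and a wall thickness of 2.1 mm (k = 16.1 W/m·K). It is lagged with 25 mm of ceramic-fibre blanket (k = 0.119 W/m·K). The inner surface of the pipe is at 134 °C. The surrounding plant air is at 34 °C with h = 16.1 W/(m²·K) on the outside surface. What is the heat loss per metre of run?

Cylindrical conduction, so R = ln(r₂/r₁)/(2πkL) per layer, in series:
R_stainless steel pipe wall = ln(37.1/35)/(2π×16.1×1) = 5.76×10^-4 K/W
R_ceramic-fibre blanket = ln(62.1/37.1)/(2π×0.119×1) = 0.689 K/W
R_outer film = 1/(h_o·2πr_oL) = 1/(16.1×2π×0.0621×1) = 0.1592 K/W
R_total = 0.8487 K/W
Q = ΔT/R_total = 100/0.8487

q′ ≈ 118 W/m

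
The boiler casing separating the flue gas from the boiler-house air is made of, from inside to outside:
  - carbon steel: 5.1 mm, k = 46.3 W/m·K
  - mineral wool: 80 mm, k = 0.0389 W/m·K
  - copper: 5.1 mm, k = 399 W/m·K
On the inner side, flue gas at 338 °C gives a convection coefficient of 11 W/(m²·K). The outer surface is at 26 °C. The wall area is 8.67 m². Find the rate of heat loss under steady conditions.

Q ≈ 1260 W

Model the wall as resistances in series:
R_inner film = 1/(h_i·A) = 1/(11×8.67) = 0.01049 K/W
R_carbon steel = L/(kA) = 0.0051/(46.3×8.67) = 1.27×10^-5 K/W
R_mineral wool = L/(kA) = 0.08/(0.0389×8.67) = 0.2372 K/W
R_copper = L/(kA) = 0.0051/(399×8.67) = 1.474×10^-6 K/W
R_total = 0.2477 K/W
Q = ΔT / R_total = 312 / 0.2477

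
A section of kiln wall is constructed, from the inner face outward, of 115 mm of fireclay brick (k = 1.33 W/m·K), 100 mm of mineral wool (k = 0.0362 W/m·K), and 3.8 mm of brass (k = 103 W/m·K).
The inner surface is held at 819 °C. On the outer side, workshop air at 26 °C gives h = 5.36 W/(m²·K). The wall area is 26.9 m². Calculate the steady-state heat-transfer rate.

Q ≈ 7030 W

Model the wall as resistances in series:
R_fireclay brick = L/(kA) = 0.115/(1.33×26.9) = 0.003214 K/W
R_mineral wool = L/(kA) = 0.1/(0.0362×26.9) = 0.1027 K/W
R_brass = L/(kA) = 0.0038/(103×26.9) = 1.371×10^-6 K/W
R_outer film = 1/(h_o·A) = 1/(5.36×26.9) = 0.006936 K/W
R_total = 0.1128 K/W
Q = ΔT / R_total = 793 / 0.1128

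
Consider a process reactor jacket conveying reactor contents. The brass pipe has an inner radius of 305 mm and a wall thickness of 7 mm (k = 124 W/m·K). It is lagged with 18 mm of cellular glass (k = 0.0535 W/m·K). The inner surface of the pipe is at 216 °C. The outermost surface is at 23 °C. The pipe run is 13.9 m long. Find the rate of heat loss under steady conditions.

Q ≈ 16100 W

Treating each annulus and film as a series resistance:
R_brass pipe wall = ln(312/305)/(2π×124×13.9) = 2.095×10^-6 K/W
R_cellular glass = ln(330/312)/(2π×0.0535×13.9) = 0.012 K/W
R_total = 0.01201 K/W
Q = ΔT/R_total = 193/0.01201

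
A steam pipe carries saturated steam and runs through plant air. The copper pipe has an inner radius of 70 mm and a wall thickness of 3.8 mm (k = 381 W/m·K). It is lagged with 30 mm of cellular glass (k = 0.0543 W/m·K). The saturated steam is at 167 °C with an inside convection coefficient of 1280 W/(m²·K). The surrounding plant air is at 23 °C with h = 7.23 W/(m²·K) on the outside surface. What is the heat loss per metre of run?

q′ ≈ 119 W/m

For a radial system each layer contributes R = ln(r_out/r_in)/(2πkL); films add R = 1/(hA).
R_inner film = 1/(h_i·2πr₁L) = 1/(1280×2π×0.07×1) = 0.001776 K/W
R_copper pipe wall = ln(73.8/70)/(2π×381×1) = 2.208×10^-5 K/W
R_cellular glass = ln(103.8/73.8)/(2π×0.0543×1) = 0.9998 K/W
R_outer film = 1/(h_o·2πr_oL) = 1/(7.23×2π×0.1038×1) = 0.2121 K/W
R_total = 1.214 K/W
Q = ΔT/R_total = 144/1.214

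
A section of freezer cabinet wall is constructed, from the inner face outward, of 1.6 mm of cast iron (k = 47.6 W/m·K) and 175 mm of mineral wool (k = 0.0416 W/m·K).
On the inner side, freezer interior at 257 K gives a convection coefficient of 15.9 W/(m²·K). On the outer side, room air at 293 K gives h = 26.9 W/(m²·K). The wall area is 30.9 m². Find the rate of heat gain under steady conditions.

Using the resistance-network approach (series):
R_inner film = 1/(h_i·A) = 1/(15.9×30.9) = 0.002035 K/W
R_cast iron = L/(kA) = 0.0016/(47.6×30.9) = 1.088×10^-6 K/W
R_mineral wool = L/(kA) = 0.175/(0.0416×30.9) = 0.1361 K/W
R_outer film = 1/(h_o·A) = 1/(26.9×30.9) = 0.001203 K/W
R_total = 0.1394 K/W
Q = ΔT / R_total = 36 / 0.1394

Q ≈ 258 W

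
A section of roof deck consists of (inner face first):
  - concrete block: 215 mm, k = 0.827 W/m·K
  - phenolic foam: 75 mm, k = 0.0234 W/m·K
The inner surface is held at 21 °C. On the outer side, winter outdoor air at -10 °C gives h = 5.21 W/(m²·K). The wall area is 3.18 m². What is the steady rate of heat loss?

Model the wall as resistances in series:
R_concrete block = L/(kA) = 0.215/(0.827×3.18) = 0.08175 K/W
R_phenolic foam = L/(kA) = 0.075/(0.0234×3.18) = 1.008 K/W
R_outer film = 1/(h_o·A) = 1/(5.21×3.18) = 0.06036 K/W
R_total = 1.15 K/W
Q = ΔT / R_total = 31 / 1.15

Q ≈ 27 W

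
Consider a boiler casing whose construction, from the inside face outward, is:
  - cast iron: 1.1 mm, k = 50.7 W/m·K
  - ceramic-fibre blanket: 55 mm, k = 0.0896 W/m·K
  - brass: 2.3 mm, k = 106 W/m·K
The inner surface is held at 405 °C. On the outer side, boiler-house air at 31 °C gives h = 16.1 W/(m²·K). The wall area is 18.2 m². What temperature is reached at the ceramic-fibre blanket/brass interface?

Series thermal resistances:
R_cast iron = L/(kA) = 0.0011/(50.7×18.2) = 1.192×10^-6 K/W
R_ceramic-fibre blanket = L/(kA) = 0.055/(0.0896×18.2) = 0.03373 K/W
R_brass = L/(kA) = 0.0023/(106×18.2) = 1.192×10^-6 K/W
R_outer film = 1/(h_o·A) = 1/(16.1×18.2) = 0.003413 K/W
R_total = 0.03714 K/W;  Q = ΔT/R_total = 374/0.03714 = 10070 W
T_interface = T_inner − Q·ΣR(inner→interface) = 405 − 10100×0.03373

T ≈ 65.4 °C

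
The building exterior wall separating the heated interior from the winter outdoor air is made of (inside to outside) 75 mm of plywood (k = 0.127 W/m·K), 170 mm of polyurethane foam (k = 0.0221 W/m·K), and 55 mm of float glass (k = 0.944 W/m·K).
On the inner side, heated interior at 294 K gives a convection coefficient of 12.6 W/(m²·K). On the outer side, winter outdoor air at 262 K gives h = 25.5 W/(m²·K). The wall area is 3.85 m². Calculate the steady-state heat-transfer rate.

Thermal resistances in series:
R_inner film = 1/(h_i·A) = 1/(12.6×3.85) = 0.02061 K/W
R_plywood = L/(kA) = 0.075/(0.127×3.85) = 0.1534 K/W
R_polyurethane foam = L/(kA) = 0.17/(0.0221×3.85) = 1.998 K/W
R_float glass = L/(kA) = 0.055/(0.944×3.85) = 0.01513 K/W
R_outer film = 1/(h_o·A) = 1/(25.5×3.85) = 0.01019 K/W
R_total = 2.197 K/W
Q = ΔT / R_total = 32 / 2.197

Q ≈ 14.6 W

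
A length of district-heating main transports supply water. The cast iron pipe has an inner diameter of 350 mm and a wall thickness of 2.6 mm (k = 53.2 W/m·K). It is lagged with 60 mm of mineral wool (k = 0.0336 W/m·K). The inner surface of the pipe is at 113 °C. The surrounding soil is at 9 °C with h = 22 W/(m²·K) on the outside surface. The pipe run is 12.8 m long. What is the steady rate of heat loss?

Treating each annulus and film as a series resistance:
R_cast iron pipe wall = ln(177.6/175)/(2π×53.2×12.8) = 3.447×10^-6 K/W
R_mineral wool = ln(237.6/177.6)/(2π×0.0336×12.8) = 0.1077 K/W
R_outer film = 1/(h_o·2πr_oL) = 1/(22×2π×0.2376×12.8) = 0.002379 K/W
R_total = 0.1101 K/W
Q = ΔT/R_total = 104/0.1101

Q ≈ 945 W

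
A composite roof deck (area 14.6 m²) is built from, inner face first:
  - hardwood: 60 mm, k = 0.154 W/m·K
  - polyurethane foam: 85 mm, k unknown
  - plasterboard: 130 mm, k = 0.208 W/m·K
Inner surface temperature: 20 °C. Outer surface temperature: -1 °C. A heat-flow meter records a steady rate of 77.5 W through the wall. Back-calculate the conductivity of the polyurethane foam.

k ≈ 0.0289 W/(m·K)

Using the resistance-network approach (series):
R_hardwood = L/(kA) = 0.06/(0.154×14.6) = 0.02669 K/W
R_plasterboard = L/(kA) = 0.13/(0.208×14.6) = 0.04281 K/W
Sum of known resistances R_other = 0.06949 K/W
Total R = ΔT/Q = 21/77.5 = 0.271 K/W
R_polyurethane foam = R_total − R_other = 0.2015 K/W
k = L/(R·A) = 0.085/(0.2015×14.6)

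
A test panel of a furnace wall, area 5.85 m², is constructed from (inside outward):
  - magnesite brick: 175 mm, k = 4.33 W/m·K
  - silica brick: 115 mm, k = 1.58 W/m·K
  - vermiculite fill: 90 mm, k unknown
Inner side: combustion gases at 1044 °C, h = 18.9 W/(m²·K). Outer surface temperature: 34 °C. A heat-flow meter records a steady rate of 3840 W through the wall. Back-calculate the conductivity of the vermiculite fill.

k ≈ 0.0656 W/(m·K)

Treating each layer as a thermal resistance in series:
R_inner film = 1/(h_i·A) = 1/(18.9×5.85) = 0.009044 K/W
R_magnesite brick = L/(kA) = 0.175/(4.33×5.85) = 0.006909 K/W
R_silica brick = L/(kA) = 0.115/(1.58×5.85) = 0.01244 K/W
Sum of known resistances R_other = 0.02839 K/W
Total R = ΔT/Q = 1010/3840 = 0.263 K/W
R_vermiculite fill = R_total − R_other = 0.2346 K/W
k = L/(R·A) = 0.09/(0.2346×5.85)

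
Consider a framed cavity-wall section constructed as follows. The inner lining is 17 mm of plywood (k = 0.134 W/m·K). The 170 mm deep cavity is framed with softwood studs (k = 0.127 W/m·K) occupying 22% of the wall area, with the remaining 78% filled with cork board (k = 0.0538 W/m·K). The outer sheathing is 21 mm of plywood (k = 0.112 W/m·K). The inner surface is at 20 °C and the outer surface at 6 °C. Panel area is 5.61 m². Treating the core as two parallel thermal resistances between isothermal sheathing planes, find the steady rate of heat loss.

Sheathing layers in series; stud and cavity paths in parallel between them.
R_inner = 0.017/(0.134×5.61) = 0.02261 K/W
R_stud  = 0.17/(0.127×0.22×5.61) = 1.085 K/W
R_cav   = 0.17/(0.0538×0.78×5.61) = 0.7221 K/W
1/R_core = 1/R_stud + 1/R_cav → R_core = 0.4335 K/W
R_outer = 0.021/(0.112×5.61) = 0.03342 K/W
R_total = 0.4895 K/W
Q = ΔT/R_total = 14/0.4895

Q ≈ 28.6 W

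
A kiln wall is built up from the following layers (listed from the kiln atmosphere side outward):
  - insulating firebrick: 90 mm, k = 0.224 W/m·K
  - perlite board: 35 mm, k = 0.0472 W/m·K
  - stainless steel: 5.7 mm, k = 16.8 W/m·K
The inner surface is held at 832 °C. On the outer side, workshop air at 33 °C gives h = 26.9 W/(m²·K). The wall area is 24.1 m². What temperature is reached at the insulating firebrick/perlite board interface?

T ≈ 560 °C

Treating each layer as a thermal resistance in series:
R_insulating firebrick = L/(kA) = 0.09/(0.224×24.1) = 0.01667 K/W
R_perlite board = L/(kA) = 0.035/(0.0472×24.1) = 0.03077 K/W
R_stainless steel = L/(kA) = 0.0057/(16.8×24.1) = 1.408×10^-5 K/W
R_outer film = 1/(h_o·A) = 1/(26.9×24.1) = 0.001543 K/W
R_total = 0.049 K/W;  Q = ΔT/R_total = 799/0.049 = 16310 W
T_interface = T_inner − Q·ΣR(inner→interface) = 832 − 16300×0.01667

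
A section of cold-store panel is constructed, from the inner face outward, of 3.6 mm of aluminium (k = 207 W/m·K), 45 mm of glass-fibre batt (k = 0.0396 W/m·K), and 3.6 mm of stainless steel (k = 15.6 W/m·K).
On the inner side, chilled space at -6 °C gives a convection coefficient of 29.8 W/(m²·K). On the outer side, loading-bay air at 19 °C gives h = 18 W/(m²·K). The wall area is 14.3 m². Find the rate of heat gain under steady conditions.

Treating each layer as a thermal resistance in series:
R_inner film = 1/(h_i·A) = 1/(29.8×14.3) = 0.002347 K/W
R_aluminium = L/(kA) = 0.0036/(207×14.3) = 1.216×10^-6 K/W
R_glass-fibre batt = L/(kA) = 0.045/(0.0396×14.3) = 0.07947 K/W
R_stainless steel = L/(kA) = 0.0036/(15.6×14.3) = 1.614×10^-5 K/W
R_outer film = 1/(h_o·A) = 1/(18×14.3) = 0.003885 K/W
R_total = 0.08571 K/W
Q = ΔT / R_total = 25 / 0.08571

Q ≈ 292 W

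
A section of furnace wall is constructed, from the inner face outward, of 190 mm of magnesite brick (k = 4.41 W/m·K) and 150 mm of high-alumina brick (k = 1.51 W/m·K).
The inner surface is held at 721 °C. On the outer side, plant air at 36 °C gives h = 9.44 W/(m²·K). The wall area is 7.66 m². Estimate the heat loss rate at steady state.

Thermal resistances in series:
R_magnesite brick = L/(kA) = 0.19/(4.41×7.66) = 0.005625 K/W
R_high-alumina brick = L/(kA) = 0.15/(1.51×7.66) = 0.01297 K/W
R_outer film = 1/(h_o·A) = 1/(9.44×7.66) = 0.01383 K/W
R_total = 0.03242 K/W
Q = ΔT / R_total = 685 / 0.03242

Q ≈ 21100 W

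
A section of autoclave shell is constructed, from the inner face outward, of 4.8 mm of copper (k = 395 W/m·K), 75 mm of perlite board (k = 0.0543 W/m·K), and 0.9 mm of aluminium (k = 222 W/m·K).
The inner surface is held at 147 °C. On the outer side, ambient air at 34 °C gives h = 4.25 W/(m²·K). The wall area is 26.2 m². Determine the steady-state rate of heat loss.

Q ≈ 1830 W

Model the wall as resistances in series:
R_copper = L/(kA) = 0.0048/(395×26.2) = 4.638×10^-7 K/W
R_perlite board = L/(kA) = 0.075/(0.0543×26.2) = 0.05272 K/W
R_aluminium = L/(kA) = 0.0009/(222×26.2) = 1.547×10^-7 K/W
R_outer film = 1/(h_o·A) = 1/(4.25×26.2) = 0.008981 K/W
R_total = 0.0617 K/W
Q = ΔT / R_total = 113 / 0.0617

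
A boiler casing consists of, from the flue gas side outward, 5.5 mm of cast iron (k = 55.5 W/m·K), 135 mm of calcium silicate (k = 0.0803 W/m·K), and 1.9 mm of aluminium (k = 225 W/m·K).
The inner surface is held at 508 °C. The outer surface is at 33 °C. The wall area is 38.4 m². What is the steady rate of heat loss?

Q ≈ 10800 W

Model the wall as resistances in series:
R_cast iron = L/(kA) = 0.0055/(55.5×38.4) = 2.581×10^-6 K/W
R_calcium silicate = L/(kA) = 0.135/(0.0803×38.4) = 0.04378 K/W
R_aluminium = L/(kA) = 0.0019/(225×38.4) = 2.199×10^-7 K/W
R_total = 0.04378 K/W
Q = ΔT / R_total = 475 / 0.04378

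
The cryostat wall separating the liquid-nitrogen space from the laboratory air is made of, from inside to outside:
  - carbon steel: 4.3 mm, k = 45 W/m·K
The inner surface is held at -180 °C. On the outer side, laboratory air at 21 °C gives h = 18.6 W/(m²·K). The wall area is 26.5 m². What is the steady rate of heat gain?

Q ≈ 98900 W

Treating each layer as a thermal resistance in series:
R_carbon steel = L/(kA) = 0.0043/(45×26.5) = 3.606×10^-6 K/W
R_outer film = 1/(h_o·A) = 1/(18.6×26.5) = 0.002029 K/W
R_total = 0.002032 K/W
Q = ΔT / R_total = 201 / 0.002032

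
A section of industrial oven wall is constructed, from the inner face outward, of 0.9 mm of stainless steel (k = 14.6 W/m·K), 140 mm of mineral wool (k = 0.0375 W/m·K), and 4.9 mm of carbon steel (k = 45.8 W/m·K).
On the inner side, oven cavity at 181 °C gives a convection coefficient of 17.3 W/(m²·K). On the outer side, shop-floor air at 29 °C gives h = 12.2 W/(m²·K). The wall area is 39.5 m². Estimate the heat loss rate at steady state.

Q ≈ 1550 W

Model the wall as resistances in series:
R_inner film = 1/(h_i·A) = 1/(17.3×39.5) = 0.001463 K/W
R_stainless steel = L/(kA) = 0.0009/(14.6×39.5) = 1.561×10^-6 K/W
R_mineral wool = L/(kA) = 0.14/(0.0375×39.5) = 0.09451 K/W
R_carbon steel = L/(kA) = 0.0049/(45.8×39.5) = 2.709×10^-6 K/W
R_outer film = 1/(h_o·A) = 1/(12.2×39.5) = 0.002075 K/W
R_total = 0.09806 K/W
Q = ΔT / R_total = 152 / 0.09806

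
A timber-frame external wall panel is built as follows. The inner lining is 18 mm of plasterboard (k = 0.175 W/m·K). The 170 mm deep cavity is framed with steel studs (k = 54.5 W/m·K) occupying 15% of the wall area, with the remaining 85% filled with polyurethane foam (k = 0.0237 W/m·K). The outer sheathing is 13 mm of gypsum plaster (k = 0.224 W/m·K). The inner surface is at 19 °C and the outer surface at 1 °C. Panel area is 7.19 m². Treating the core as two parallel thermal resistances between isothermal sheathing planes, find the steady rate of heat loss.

Q ≈ 713 W

Sheathing layers in series; stud and cavity paths in parallel between them.
R_inner = 0.018/(0.175×7.19) = 0.01431 K/W
R_stud  = 0.17/(54.5×0.15×7.19) = 0.002892 K/W
R_cav   = 0.17/(0.0237×0.85×7.19) = 1.174 K/W
1/R_core = 1/R_stud + 1/R_cav → R_core = 0.002885 K/W
R_outer = 0.013/(0.224×7.19) = 0.008072 K/W
R_total = 0.02526 K/W
Q = ΔT/R_total = 18/0.02526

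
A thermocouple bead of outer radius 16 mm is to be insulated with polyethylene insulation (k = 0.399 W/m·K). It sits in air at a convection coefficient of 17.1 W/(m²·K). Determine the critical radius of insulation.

r_cr ≈ 46.7 mm

For a sphere r_cr = 2k/h = 2×0.399/17.1
r_cr = 46.7 mm; since the bare radius (16 mm) is below r_cr, adding a thin layer of insulation will *increase* heat loss.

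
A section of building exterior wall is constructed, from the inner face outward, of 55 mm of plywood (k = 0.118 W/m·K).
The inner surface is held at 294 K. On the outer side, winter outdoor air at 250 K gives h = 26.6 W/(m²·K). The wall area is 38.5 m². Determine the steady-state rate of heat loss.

Thermal resistances in series:
R_plywood = L/(kA) = 0.055/(0.118×38.5) = 0.01211 K/W
R_outer film = 1/(h_o·A) = 1/(26.6×38.5) = 9.765×10^-4 K/W
R_total = 0.01308 K/W
Q = ΔT / R_total = 44 / 0.01308

Q ≈ 3360 W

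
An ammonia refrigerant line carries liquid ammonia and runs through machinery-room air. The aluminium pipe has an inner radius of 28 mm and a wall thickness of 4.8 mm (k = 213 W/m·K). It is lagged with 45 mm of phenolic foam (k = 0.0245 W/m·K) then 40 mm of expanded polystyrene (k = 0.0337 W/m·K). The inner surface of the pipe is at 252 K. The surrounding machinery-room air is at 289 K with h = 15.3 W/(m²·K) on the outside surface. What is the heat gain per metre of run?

Cylindrical conduction, so R = ln(r₂/r₁)/(2πkL) per layer, in series:
R_aluminium pipe wall = ln(32.8/28)/(2π×213×1) = 1.182×10^-4 K/W
R_phenolic foam = ln(77.8/32.8)/(2π×0.0245×1) = 5.611 K/W
R_expanded polystyrene = ln(117.8/77.8)/(2π×0.0337×1) = 1.959 K/W
R_outer film = 1/(h_o·2πr_oL) = 1/(15.3×2π×0.1178×1) = 0.0883 K/W
R_total = 7.658 K/W
Q = ΔT/R_total = 37/7.658

q′ ≈ 4.83 W/m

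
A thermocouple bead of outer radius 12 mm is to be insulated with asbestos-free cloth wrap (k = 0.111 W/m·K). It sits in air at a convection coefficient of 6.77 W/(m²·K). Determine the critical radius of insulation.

For a sphere r_cr = 2k/h = 2×0.111/6.77
r_cr = 32.8 mm; since the bare radius (12 mm) is below r_cr, adding a thin layer of insulation will *increase* heat loss.

r_cr ≈ 32.8 mm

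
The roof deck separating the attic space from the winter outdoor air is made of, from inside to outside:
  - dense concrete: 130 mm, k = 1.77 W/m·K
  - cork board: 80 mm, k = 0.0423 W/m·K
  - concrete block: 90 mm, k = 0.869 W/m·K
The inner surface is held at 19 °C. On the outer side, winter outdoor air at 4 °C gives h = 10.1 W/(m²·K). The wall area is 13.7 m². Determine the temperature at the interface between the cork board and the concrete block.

T ≈ 5.4 °C

Treating each layer as a thermal resistance in series:
R_dense concrete = L/(kA) = 0.13/(1.77×13.7) = 0.005361 K/W
R_cork board = L/(kA) = 0.08/(0.0423×13.7) = 0.138 K/W
R_concrete block = L/(kA) = 0.09/(0.869×13.7) = 0.00756 K/W
R_outer film = 1/(h_o·A) = 1/(10.1×13.7) = 0.007227 K/W
R_total = 0.1582 K/W;  Q = ΔT/R_total = 15/0.1582 = 94.82 W
T_interface = T_inner − Q·ΣR(inner→interface) = 19 − 94.8×0.1434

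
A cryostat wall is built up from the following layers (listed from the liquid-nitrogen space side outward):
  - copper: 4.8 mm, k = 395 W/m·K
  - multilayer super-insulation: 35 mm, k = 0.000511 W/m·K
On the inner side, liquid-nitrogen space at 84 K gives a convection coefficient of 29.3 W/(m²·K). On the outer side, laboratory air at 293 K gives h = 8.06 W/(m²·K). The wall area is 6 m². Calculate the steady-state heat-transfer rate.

Q ≈ 18.3 W

Thermal resistances in series:
R_inner film = 1/(h_i·A) = 1/(29.3×6) = 0.005688 K/W
R_copper = L/(kA) = 0.0048/(395×6) = 2.025×10^-6 K/W
R_multilayer super-insulation = L/(kA) = 0.035/(0.000511×6) = 11.42 K/W
R_outer film = 1/(h_o·A) = 1/(8.06×6) = 0.02068 K/W
R_total = 11.44 K/W
Q = ΔT / R_total = 209 / 11.44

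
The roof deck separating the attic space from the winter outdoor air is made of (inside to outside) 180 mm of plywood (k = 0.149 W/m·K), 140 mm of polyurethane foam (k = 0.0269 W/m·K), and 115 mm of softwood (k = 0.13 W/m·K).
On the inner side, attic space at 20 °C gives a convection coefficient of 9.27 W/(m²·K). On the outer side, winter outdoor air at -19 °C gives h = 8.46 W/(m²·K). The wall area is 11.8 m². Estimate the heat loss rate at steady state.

Q ≈ 61.2 W

Model the wall as resistances in series:
R_inner film = 1/(h_i·A) = 1/(9.27×11.8) = 0.009142 K/W
R_plywood = L/(kA) = 0.18/(0.149×11.8) = 0.1024 K/W
R_polyurethane foam = L/(kA) = 0.14/(0.0269×11.8) = 0.4411 K/W
R_softwood = L/(kA) = 0.115/(0.13×11.8) = 0.07497 K/W
R_outer film = 1/(h_o·A) = 1/(8.46×11.8) = 0.01002 K/W
R_total = 0.6376 K/W
Q = ΔT / R_total = 39 / 0.6376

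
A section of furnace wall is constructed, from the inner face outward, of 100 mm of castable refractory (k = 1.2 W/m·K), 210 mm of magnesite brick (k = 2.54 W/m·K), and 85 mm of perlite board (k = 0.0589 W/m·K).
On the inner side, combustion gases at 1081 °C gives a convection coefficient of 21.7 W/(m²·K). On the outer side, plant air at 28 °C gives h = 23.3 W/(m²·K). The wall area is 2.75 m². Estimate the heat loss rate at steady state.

Q ≈ 1710 W

Series thermal resistances:
R_inner film = 1/(h_i·A) = 1/(21.7×2.75) = 0.01676 K/W
R_castable refractory = L/(kA) = 0.1/(1.2×2.75) = 0.0303 K/W
R_magnesite brick = L/(kA) = 0.21/(2.54×2.75) = 0.03006 K/W
R_perlite board = L/(kA) = 0.085/(0.0589×2.75) = 0.5248 K/W
R_outer film = 1/(h_o·A) = 1/(23.3×2.75) = 0.01561 K/W
R_total = 0.6175 K/W
Q = ΔT / R_total = 1053 / 0.6175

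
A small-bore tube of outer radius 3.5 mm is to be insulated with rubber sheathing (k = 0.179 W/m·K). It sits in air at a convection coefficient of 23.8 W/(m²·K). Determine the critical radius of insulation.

r_cr ≈ 7.52 mm

For a cylinder r_cr = k/h = 0.179/23.8
r_cr = 7.52 mm; since the bare radius (3.5 mm) is below r_cr, adding a thin layer of insulation will *increase* heat loss.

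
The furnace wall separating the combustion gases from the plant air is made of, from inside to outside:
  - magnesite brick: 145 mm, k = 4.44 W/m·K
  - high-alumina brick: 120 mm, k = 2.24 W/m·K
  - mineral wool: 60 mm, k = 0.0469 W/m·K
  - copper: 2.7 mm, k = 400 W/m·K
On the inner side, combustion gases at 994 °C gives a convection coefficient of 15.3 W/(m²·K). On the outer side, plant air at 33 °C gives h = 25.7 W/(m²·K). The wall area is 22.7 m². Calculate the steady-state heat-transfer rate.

Model the wall as resistances in series:
R_inner film = 1/(h_i·A) = 1/(15.3×22.7) = 0.002879 K/W
R_magnesite brick = L/(kA) = 0.145/(4.44×22.7) = 0.001439 K/W
R_high-alumina brick = L/(kA) = 0.12/(2.24×22.7) = 0.00236 K/W
R_mineral wool = L/(kA) = 0.06/(0.0469×22.7) = 0.05636 K/W
R_copper = L/(kA) = 0.0027/(400×22.7) = 2.974×10^-7 K/W
R_outer film = 1/(h_o·A) = 1/(25.7×22.7) = 0.001714 K/W
R_total = 0.06475 K/W
Q = ΔT / R_total = 961 / 0.06475

Q ≈ 14800 W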